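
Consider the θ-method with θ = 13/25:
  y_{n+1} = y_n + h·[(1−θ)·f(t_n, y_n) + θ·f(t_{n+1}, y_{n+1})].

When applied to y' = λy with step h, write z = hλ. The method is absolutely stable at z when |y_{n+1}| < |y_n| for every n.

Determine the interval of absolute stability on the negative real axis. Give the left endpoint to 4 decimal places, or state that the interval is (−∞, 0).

With y'=λy (z=hλ):
  y_{n+1} = y_n + z·[12/25·y_n + 13/25·y_{n+1}] ⇒ (1 − 13/25z)y_{n+1} = (1 + 12/25z)y_n
  so R(z) = (1 + 12/25z)/(1 − 13/25z).

Need |R(x)|<1, x<0.
x=-1.03: |R|=0.3293
x=-2: |R|=0.0196
x=-10: |R|=0.6129
x=-100: |R|=0.8868
θ=13/25≥1/2 ⇒ |1+12/25x|<|1−13/25x| ∀x<0 ⇒ interval (−∞,0).

interval (−∞, 0).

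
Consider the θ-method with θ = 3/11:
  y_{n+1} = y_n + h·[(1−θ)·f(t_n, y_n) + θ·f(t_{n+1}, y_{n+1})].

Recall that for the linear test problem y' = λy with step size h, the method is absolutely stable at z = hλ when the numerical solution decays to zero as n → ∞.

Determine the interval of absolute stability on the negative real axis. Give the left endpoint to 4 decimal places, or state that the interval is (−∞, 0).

Test eqn y'=λy, z=hλ:
  y_{n+1} = y_n + z·[8/11·y_n + 3/11·y_{n+1}] ⇒ (1 − 3/11z)y_{n+1} = (1 + 8/11z)y_n
  Hence R(z) = (1 + 8/11z)/(1 − 3/11z).

Need |R(x)|<1, x<0.
x=-0.32: |R|=0.7057
R=−1: 1+8/11x = −1+3/11x ⇒ -5/11x=2 ⇒ x=2/(-5/11)=-4.4000
Confirm numerically:
  x=-2.789: |R|=0.58409 <1
  x=-2.336: |R|=0.42692 <1
  x=-1.855: |R|=0.23181 <1
  x=-4.952: |R|=1.10675 >1
  x=-4.878: |R|=1.09324 >1
  x=-4.626: |R|=1.04542 >1
Stable set (-4.4000, 0).

z∈(-4.4000,0).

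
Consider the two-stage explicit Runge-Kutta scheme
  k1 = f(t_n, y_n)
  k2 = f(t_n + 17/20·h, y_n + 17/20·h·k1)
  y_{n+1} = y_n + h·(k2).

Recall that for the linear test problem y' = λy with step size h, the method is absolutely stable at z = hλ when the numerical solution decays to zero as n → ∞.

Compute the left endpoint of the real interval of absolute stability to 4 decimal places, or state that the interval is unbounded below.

On y'=λy, z=hλ:
  k1=λy_n ⇒ h·k1=z·y_n;  k2=λ(1+17/20z)y_n ⇒ h·k2=z(1+17/20z)y_n
  y_{n+1}/y_n = 1 + z(1+17/20z) = 1 + z + 17/20z²
  Hence R(z) = 1 + z + 17/20z².

Find x<0 with |R(x)|<1.
x=-0.34: |R|=0.7583
R=1: x+17/20x²=0 ⇒ x=−20/17=-1.1765; min R=1−1/(4·17/20)=0.7059>−1
Confirm numerically:
  x=-1.145: |R|=0.96937 <1
  x=-0.994: |R|=0.84583 <1
  x=-0.959: |R|=0.82273 <1
  x=-0.635: |R|=0.70774 <1
  x=-1.647: |R|=1.65872 >1
  x=-1.315: |R|=1.15484 >1
So |R|<1 on (-1.1765, 0).

z* = -1.1765.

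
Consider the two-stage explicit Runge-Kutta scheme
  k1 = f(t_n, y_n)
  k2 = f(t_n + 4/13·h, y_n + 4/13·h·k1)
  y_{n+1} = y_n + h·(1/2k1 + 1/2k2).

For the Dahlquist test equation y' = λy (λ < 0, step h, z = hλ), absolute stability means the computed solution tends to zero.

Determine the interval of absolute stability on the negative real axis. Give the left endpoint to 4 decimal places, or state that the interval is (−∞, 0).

z∈(-6.5000,0).

With y'=λy (z=hλ):
  k1=λy_n ⇒ h·k1=z·y_n;  k2=λ(1+4/13z)y_n ⇒ h·k2=z(1+4/13z)y_n
  y_{n+1}/y_n = 1 + 1/2z + 1/2z(1+4/13z) = 1 + z + 2/13z²
  Hence R(z) = 1 + z + 2/13z².

Find x<0 with |R(x)|<1.
x=-1.4: |R|=0.0985
R=1: x+2/13x²=0 ⇒ x=−13/2=-6.5000; min R=1−1/(4·2/13)=-0.6250>−1
Confirm numerically:
  x=-5.104: |R|=0.09618 <1
  x=-4.774: |R|=0.26768 <1
  x=-3.872: |R|=0.56548 <1
  x=-3.042: |R|=0.61834 <1
  x=-7.055: |R|=1.60239 >1
  x=-6.916: |R|=1.44262 >1
  x=-6.566: |R|=1.06667 >1
Interval (-6.5000, 0).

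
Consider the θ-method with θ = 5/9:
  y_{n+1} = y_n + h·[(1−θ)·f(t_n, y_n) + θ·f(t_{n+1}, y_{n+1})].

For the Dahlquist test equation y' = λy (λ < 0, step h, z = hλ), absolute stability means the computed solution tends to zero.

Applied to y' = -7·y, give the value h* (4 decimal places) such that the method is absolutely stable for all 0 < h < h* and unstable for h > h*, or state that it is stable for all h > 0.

interval (−∞, 0). Any h>0 works for λ=-7.

Set f=λy, z=hλ:
  y_{n+1} = y_n + z·[4/9·y_n + 5/9·y_{n+1}] ⇒ (1 − 5/9z)y_{n+1} = (1 + 4/9z)y_n
  Hence R(z) = (1 + 4/9z)/(1 − 5/9z).

Boundary: |R(x)|=1, x<0.
x=-0.71: |R|=0.4908
x=-2: |R|=0.0526
x=-10: |R|=0.5254
x=-100: |R|=0.7682
θ=5/9≥1/2 ⇒ |1+4/9x|<|1−5/9x| ∀x<0 ⇒ interval (−∞,0).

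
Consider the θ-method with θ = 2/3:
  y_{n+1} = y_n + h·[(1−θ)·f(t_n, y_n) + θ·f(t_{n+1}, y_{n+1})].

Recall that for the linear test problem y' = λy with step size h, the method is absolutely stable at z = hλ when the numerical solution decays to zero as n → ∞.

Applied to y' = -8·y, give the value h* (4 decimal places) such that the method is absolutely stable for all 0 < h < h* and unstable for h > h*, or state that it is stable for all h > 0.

Test eqn y'=λy, z=hλ:
  y_{n+1} = y_n + z·[1/3·y_n + 2/3·y_{n+1}] ⇒ (1 − 2/3z)y_{n+1} = (1 + 1/3z)y_n
  R(z) = (1 + 1/3z)/(1 − 2/3z).

Find x<0 with |R(x)|<1.
x=-1.01: |R|=0.3964
x=-2: |R|=0.1429
x=-10: |R|=0.3043
x=-100: |R|=0.4778
θ=2/3≥1/2 ⇒ |1+1/3x|<|1−2/3x| ∀x<0 ⇒ interval (−∞,0).

interval (−∞, 0). Any h>0 works for λ=-8.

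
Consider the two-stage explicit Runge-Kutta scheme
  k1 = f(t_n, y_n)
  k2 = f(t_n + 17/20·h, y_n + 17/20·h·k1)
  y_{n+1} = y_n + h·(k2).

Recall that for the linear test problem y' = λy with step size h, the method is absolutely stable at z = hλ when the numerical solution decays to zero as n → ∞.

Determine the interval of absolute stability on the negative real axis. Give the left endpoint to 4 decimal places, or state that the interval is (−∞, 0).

Set f=λy, z=hλ:
  k1=λy_n ⇒ h·k1=z·y_n;  k2=λ(1+17/20z)y_n ⇒ h·k2=z(1+17/20z)y_n
  y_{n+1}/y_n = 1 + z(1+17/20z) = 1 + z + 17/20z²
  ⇒ R(z) = 1 + z + 17/20z².

Need |R(x)|<1, x<0.
x=-1.47: |R|=1.3668
R=1: x+17/20x²=0 ⇒ x=−20/17=-1.1765; min R=1−1/(4·17/20)=0.7059>−1
Confirm numerically:
  x=-0.941: |R|=0.81166 <1
  x=-0.832: |R|=0.75639 <1
  x=-0.672: |R|=0.71185 <1
  x=-1.734: |R|=1.82174 >1
  x=-1.628: |R|=1.62483 >1
  x=-1.246: |R|=1.07364 >1
So |R|<1 on (-1.1765, 0).

(-1.1765, 0).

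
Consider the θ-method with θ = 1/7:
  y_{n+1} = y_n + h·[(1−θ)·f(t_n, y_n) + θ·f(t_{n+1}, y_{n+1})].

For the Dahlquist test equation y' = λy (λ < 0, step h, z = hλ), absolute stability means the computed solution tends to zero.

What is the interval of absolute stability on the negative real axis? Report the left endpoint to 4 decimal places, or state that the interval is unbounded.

z∈(-2.8000,0).

Test eqn y'=λy, z=hλ:
  y_{n+1} = y_n + z·[6/7·y_n + 1/7·y_{n+1}] ⇒ (1 − 1/7z)y_{n+1} = (1 + 6/7z)y_n
  so R(z) = (1 + 6/7z)/(1 − 1/7z).

Find x<0 with |R(x)|<1.
x=-0.38: |R|=0.6396
R=−1: 1+6/7x = −1+1/7x ⇒ -5/7x=2 ⇒ x=2/(-5/7)=-2.8000
Confirm numerically:
  x=-1.571: |R|=0.28305 <1
  x=-1.320: |R|=0.11058 <1
  x=-1.220: |R|=0.03893 <1
  x=-3.384: |R|=1.28120 >1
  x=-3.274: |R|=1.23068 >1
Interval (-2.8000, 0).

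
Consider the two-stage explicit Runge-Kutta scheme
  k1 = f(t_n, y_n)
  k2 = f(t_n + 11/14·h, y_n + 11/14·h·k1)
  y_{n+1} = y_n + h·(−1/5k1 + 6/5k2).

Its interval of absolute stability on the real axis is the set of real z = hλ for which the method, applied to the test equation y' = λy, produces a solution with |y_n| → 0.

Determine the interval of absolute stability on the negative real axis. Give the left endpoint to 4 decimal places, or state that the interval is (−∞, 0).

(-1.0606, 0).

Test eqn y'=λy, z=hλ:
  k1=λy_n ⇒ h·k1=z·y_n;  k2=λ(1+11/14z)y_n ⇒ h·k2=z(1+11/14z)y_n
  y_{n+1}/y_n = 1 − 1/5z + 6/5z(1+11/14z) = 1 + z + 33/35z²
  ⇒ R(z) = 1 + z + 33/35z².

Need |R(x)|<1, x<0.
x=-0.54: |R|=0.7349
R=1: x+33/35x²=0 ⇒ x=−35/33=-1.0606; min R=1−1/(4·33/35)=0.7348>−1
Confirm numerically:
  x=-0.956: |R|=0.90571 <1
  x=-0.932: |R|=0.88699 <1
  x=-0.588: |R|=0.73799 <1
  x=-1.538: |R|=1.69228 >1
  x=-1.185: |R|=1.13898 >1
  x=-1.148: |R|=1.09460 >1
So |R|<1 on (-1.0606, 0).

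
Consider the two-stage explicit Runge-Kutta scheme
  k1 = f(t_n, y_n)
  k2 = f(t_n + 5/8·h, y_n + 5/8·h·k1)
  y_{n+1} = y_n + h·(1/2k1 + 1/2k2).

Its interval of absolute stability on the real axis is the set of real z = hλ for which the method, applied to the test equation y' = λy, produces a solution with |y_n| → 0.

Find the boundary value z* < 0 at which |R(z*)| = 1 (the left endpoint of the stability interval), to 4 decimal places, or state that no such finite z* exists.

left endpoint -3.2000.

Set f=λy, z=hλ:
  k1=λy_n ⇒ h·k1=z·y_n;  k2=λ(1+5/8z)y_n ⇒ h·k2=z(1+5/8z)y_n
  y_{n+1}/y_n = 1 + 1/2z + 1/2z(1+5/8z) = 1 + z + 5/16z²
  Hence R(z) = 1 + z + 5/16z².

Solve |R(x)|<1 on ℝ⁻.
x=-0.63: |R|=0.4940
R=1: x+5/16x²=0 ⇒ x=−16/5=-3.2000; min R=1−1/(4·5/16)=0.2000>−1
Confirm numerically:
  x=-2.312: |R|=0.35842 <1
  x=-2.211: |R|=0.31666 <1
  x=-1.816: |R|=0.21458 <1
  x=-3.676: |R|=1.54681 >1
  x=-3.592: |R|=1.44002 >1
  x=-3.504: |R|=1.33288 >1
Interval (-3.2000, 0).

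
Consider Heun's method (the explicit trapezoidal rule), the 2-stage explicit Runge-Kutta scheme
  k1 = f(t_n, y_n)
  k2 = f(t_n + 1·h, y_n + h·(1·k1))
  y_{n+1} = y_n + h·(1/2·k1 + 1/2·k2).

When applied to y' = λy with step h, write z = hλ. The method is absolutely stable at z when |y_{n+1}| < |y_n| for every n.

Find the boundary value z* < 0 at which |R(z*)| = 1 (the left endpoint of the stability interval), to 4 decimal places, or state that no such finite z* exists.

z* = -2.0000.

Set f=λy, z=hλ:
  order 2, 2-stage ⇒ R(z)=1+z+z^2/2
  (e.g. R(-0.35)=0.71125, |R|=0.71125)

Need |R(x)|<1, x<0.
x=-0.35: |R|=0.7113
|R(-1.96)|=0.9608 |R(-1.8)|=0.8200 |R(-1.26)|=0.5338
Bisect:
  x_lo=-2.5503 |R|=1.7018  x_hi=-0.2982 |R|=0.7463
  mid=-1.42428 |R|=0.59001 →hi
  mid=-1.98731 |R|=0.98739 →hi
  mid=-2.26883 |R|=1.30496 →lo
  mid=-2.12807 |R|=1.13627 →lo
  mid=-2.05769 |R|=1.05936 →lo
  mid=-2.02250 |R|=1.02276 →lo
  mid=-2.00491 |R|=1.00492 →lo
  ...
  [-2.00010,-1.99996] ⇒ x*=-2.0000
Interval (-2.0000, 0).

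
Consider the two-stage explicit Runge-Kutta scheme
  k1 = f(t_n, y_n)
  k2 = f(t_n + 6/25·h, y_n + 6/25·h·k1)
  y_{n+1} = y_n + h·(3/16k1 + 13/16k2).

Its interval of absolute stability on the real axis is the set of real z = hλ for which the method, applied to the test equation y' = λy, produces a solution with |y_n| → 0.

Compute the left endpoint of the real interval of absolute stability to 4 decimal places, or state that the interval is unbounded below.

left endpoint -5.1282.

With y'=λy (z=hλ):
  k1=λy_n ⇒ h·k1=z·y_n;  k2=λ(1+6/25z)y_n ⇒ h·k2=z(1+6/25z)y_n
  y_{n+1}/y_n = 1 + 3/16z + 13/16z(1+6/25z) = 1 + z + 39/200z²
  so R(z) = 1 + z + 39/200z².

Find x<0 with |R(x)|<1.
x=-0.66: |R|=0.4249
R=1: x+39/200x²=0 ⇒ x=−200/39=-5.1282; min R=1−1/(4·39/200)=-0.2821>−1
Confirm numerically:
  x=-4.508: |R|=0.45480 <1
  x=-2.613: |R|=0.28159 <1
  x=-2.052: |R|=0.23091 <1
  x=-5.683: |R|=1.61482 >1
  x=-5.557: |R|=1.46465 >1
  x=-5.374: |R|=1.25758 >1
So |R|<1 on (-5.1282, 0).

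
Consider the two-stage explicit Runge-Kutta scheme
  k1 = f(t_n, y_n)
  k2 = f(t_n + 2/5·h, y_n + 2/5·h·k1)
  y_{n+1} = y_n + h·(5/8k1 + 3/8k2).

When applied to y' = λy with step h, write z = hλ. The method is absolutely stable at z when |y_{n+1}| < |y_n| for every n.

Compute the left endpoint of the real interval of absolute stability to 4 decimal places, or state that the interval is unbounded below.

On y'=λy, z=hλ:
  k1=λy_n ⇒ h·k1=z·y_n;  k2=λ(1+2/5z)y_n ⇒ h·k2=z(1+2/5z)y_n
  y_{n+1}/y_n = 1 + 5/8z + 3/8z(1+2/5z) = 1 + z + 3/20z²
  R(z) = 1 + z + 3/20z².

Find x<0 with |R(x)|<1.
x=-0.72: |R|=0.3578
R=1: x+3/20x²=0 ⇒ x=−20/3=-6.6667; min R=1−1/(4·3/20)=-0.6667>−1
Confirm numerically:
  x=-5.070: |R|=0.21426 <1
  x=-5.023: |R|=0.23842 <1
  x=-2.840: |R|=0.63016 <1
  x=-7.123: |R|=1.48757 >1
  x=-6.902: |R|=1.24364 >1
  x=-6.878: |R|=1.21803 >1
Stable set (-6.6667, 0).

z* = -6.6667.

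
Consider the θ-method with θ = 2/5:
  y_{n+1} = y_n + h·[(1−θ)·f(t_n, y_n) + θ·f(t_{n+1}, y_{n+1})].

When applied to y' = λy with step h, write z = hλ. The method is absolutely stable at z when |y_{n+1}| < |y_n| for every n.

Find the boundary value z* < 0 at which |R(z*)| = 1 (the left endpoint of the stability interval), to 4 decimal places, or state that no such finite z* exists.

Set f=λy, z=hλ:
  y_{n+1} = y_n + z·[3/5·y_n + 2/5·y_{n+1}] ⇒ (1 − 2/5z)y_{n+1} = (1 + 3/5z)y_n
  Hence R(z) = (1 + 3/5z)/(1 − 2/5z).

Find x<0 with |R(x)|<1.
x=-1.63: |R|=0.0133
R=−1: 1+3/5x = −1+2/5x ⇒ -1/5x=2 ⇒ x=2/(-1/5)=-10.0000
Confirm numerically:
  x=-9.061: |R|=0.95939 <1
  x=-7.216: |R|=0.85673 <1
  x=-6.777: |R|=0.82629 <1
  x=-10.485: |R|=1.01868 >1
  x=-10.286: |R|=1.01118 >1
  x=-10.251: |R|=1.00984 >1
So |R|<1 on (-10.0000, 0).

z* = -10.0000.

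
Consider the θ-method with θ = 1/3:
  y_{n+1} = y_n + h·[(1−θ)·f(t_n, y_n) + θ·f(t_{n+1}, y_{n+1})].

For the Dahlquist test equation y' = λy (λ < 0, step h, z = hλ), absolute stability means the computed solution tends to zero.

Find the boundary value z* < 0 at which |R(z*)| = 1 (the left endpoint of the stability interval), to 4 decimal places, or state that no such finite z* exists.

z* = -6.0000.

Set f=λy, z=hλ:
  y_{n+1} = y_n + z·[2/3·y_n + 1/3·y_{n+1}] ⇒ (1 − 1/3z)y_{n+1} = (1 + 2/3z)y_n
  so R(z) = (1 + 2/3z)/(1 − 1/3z).

Solve |R(x)|<1 on ℝ⁻.
x=-1.72: |R|=0.0932
R=−1: 1+2/3x = −1+1/3x ⇒ -1/3x=2 ⇒ x=2/(-1/3)=-6.0000
Confirm numerically:
  x=-4.025: |R|=0.71886 <1
  x=-3.202: |R|=0.54886 <1
  x=-2.889: |R|=0.47173 <1
  x=-6.570: |R|=1.05956 >1
  x=-6.493: |R|=1.05193 >1
Interval (-6.0000, 0).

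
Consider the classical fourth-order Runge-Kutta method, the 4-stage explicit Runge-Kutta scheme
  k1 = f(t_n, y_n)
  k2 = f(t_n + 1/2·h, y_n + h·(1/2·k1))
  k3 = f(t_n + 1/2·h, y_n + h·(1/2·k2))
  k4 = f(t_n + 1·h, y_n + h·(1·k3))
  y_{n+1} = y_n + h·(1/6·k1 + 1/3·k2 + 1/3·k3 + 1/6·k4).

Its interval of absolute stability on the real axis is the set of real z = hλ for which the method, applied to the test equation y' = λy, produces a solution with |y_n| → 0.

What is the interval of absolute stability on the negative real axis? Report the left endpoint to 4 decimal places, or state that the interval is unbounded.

(-2.7853, 0).

Test eqn y'=λy, z=hλ:
  order 4, 4-stage ⇒ R(z)=1+z+z^2/2+z^3/6+z^4/24
  (e.g. R(-0.64)=0.52810, |R|=0.52810)

Boundary: |R(x)|=1, x<0.
x=-0.64: |R|=0.5281
|R(-2.33)|=0.5043 |R(-1.34)|=0.2911 |R(-0.73)|=0.4834
Bisect:
  x_lo=-3.1987 |R|=1.8243  x_hi=-0.1257 |R|=0.8819
  mid=-1.66216 |R|=0.27190 →hi
  mid=-2.43041 |R|=0.58415 →hi
  mid=-2.81453 |R|=1.04498 →lo
  mid=-2.62247 |R|=0.78101 →hi
  mid=-2.71850 |R|=0.90388 →hi
  mid=-2.76652 |R|=0.97206 →hi
  mid=-2.79052 |R|=1.00791 →lo
  mid=-2.77852 |R|=0.98984 →hi
  mid=-2.78452 |R|=0.99884 →hi
  ...
  [-2.78546,-2.78527] ⇒ x*=-2.7853
Stable set (-2.7853, 0).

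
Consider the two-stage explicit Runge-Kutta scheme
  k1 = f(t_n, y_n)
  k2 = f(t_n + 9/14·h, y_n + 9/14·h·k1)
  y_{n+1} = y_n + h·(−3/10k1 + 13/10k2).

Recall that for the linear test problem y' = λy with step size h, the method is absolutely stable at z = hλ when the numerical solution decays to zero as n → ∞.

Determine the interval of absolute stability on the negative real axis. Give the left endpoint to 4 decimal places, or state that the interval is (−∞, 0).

(-1.1966, 0).

With y'=λy (z=hλ):
  k1=λy_n ⇒ h·k1=z·y_n;  k2=λ(1+9/14z)y_n ⇒ h·k2=z(1+9/14z)y_n
  y_{n+1}/y_n = 1 − 3/10z + 13/10z(1+9/14z) = 1 + z + 117/140z²
  ⇒ R(z) = 1 + z + 117/140z².

Need |R(x)|<1, x<0.
x=-0.87: |R|=0.7626
R=1: x+117/140x²=0 ⇒ x=−140/117=-1.1966; min R=1−1/(4·117/140)=0.7009>−1
Confirm numerically:
  x=-0.874: |R|=0.76438 <1
  x=-0.774: |R|=0.72666 <1
  x=-0.759: |R|=0.72244 <1
  x=-0.559: |R|=0.70214 <1
  x=-1.606: |R|=1.54950 >1
  x=-1.555: |R|=1.46578 >1
Interval (-1.1966, 0).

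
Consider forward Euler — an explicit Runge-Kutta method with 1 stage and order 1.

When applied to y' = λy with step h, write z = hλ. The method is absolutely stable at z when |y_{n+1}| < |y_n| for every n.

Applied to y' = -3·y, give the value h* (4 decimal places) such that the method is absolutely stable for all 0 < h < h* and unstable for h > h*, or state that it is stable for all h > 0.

Test eqn y'=λy, z=hλ:
  order 1, 1-stage ⇒ R(z)=1+z
  (e.g. R(-0.45)=0.55000, |R|=0.55000)

Solve |R(x)|<1 on ℝ⁻.
x=-0.45: |R|=0.5500
|R(-1.83)|=0.8300 |R(-1.75)|=0.7500 |R(-1.69)|=0.6900
Bisect:
  x_lo=-2.3970 |R|=1.3970  x_hi=-0.2405 |R|=0.7595
  mid=-1.31874 |R|=0.31874 →hi
  mid=-1.85785 |R|=0.85785 →hi
  mid=-2.12741 |R|=1.12741 →lo
  mid=-1.99263 |R|=0.99263 →hi
  mid=-2.06002 |R|=1.06002 →lo
  mid=-2.02632 |R|=1.02632 →lo
  mid=-2.00948 |R|=1.00948 →lo
  mid=-2.00105 |R|=1.00105 →lo
  mid=-1.99684 |R|=0.99684 →hi
  mid=-1.99895 |R|=0.99895 →hi
  ...
  [-2.00013,-2.00000] ⇒ x*=-2.0000
So |R|<1 on (-2.0000, 0).

(-2.0000,0); λ=-3 ⇒ h* = 0.6667.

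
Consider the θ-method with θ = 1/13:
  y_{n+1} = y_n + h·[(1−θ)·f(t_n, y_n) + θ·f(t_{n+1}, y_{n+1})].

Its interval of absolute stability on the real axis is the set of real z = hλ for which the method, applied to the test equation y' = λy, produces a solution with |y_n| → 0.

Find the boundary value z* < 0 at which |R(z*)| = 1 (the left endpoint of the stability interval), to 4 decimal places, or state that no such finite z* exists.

left endpoint -2.3636.

With y'=λy (z=hλ):
  y_{n+1} = y_n + z·[12/13·y_n + 1/13·y_{n+1}] ⇒ (1 − 1/13z)y_{n+1} = (1 + 12/13z)y_n
  Hence R(z) = (1 + 12/13z)/(1 − 1/13z).

Solve |R(x)|<1 on ℝ⁻.
x=-0.42: |R|=0.5931
R=−1: 1+12/13x = −1+1/13x ⇒ -11/13x=2 ⇒ x=2/(-11/13)=-2.3636
Confirm numerically:
  x=-2.022: |R|=0.74983 <1
  x=-1.384: |R|=0.25083 <1
  x=-1.223: |R|=0.11784 <1
  x=-2.708: |R|=1.24115 >1
  x=-2.618: |R|=1.17915 >1
  x=-2.588: |R|=1.15833 >1
So |R|<1 on (-2.3636, 0).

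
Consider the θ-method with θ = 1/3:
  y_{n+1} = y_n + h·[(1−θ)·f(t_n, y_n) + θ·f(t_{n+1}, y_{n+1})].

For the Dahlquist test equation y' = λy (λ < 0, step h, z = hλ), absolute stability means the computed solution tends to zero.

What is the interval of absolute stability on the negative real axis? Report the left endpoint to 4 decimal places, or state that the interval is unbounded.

With y'=λy (z=hλ):
  y_{n+1} = y_n + z·[2/3·y_n + 1/3·y_{n+1}] ⇒ (1 − 1/3z)y_{n+1} = (1 + 2/3z)y_n
  R(z) = (1 + 2/3z)/(1 − 1/3z).

Find x<0 with |R(x)|<1.
x=-0.57: |R|=0.5210
R=−1: 1+2/3x = −1+1/3x ⇒ -1/3x=2 ⇒ x=2/(-1/3)=-6.0000
Confirm numerically:
  x=-4.832: |R|=0.85087 <1
  x=-3.428: |R|=0.59988 <1
  x=-2.619: |R|=0.39829 <1
  x=-6.580: |R|=1.06054 >1
  x=-6.525: |R|=1.05512 >1
Stable set (-6.0000, 0).

(-6.0000, 0).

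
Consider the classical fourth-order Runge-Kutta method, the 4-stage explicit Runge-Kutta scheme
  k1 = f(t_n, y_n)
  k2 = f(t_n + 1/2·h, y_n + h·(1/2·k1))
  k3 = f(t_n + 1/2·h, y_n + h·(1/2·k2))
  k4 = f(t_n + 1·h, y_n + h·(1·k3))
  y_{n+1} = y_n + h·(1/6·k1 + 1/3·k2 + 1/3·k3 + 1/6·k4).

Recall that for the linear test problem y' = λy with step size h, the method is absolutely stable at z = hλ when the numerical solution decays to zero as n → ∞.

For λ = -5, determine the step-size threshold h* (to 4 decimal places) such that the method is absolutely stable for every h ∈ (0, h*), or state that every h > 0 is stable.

(-2.7853,0); λ=-5 ⇒ h* = 0.5571.

With y'=λy (z=hλ):
  order 4, 4-stage ⇒ R(z)=1+z+z^2/2+z^3/6+z^4/24
  (e.g. R(-1.15)=0.33065, |R|=0.33065)

Need |R(x)|<1, x<0.
x=-1.15: |R|=0.3306
|R(-2.92)|=1.2228 |R(-1.16)|=0.3281 |R(-0.92)|=0.4033
Bisect:
  x_lo=-3.2250 |R|=1.8921  x_hi=-0.0727 |R|=0.9299
  mid=-1.64884 |R|=0.27135 →hi
  mid=-2.43690 |R|=0.58982 →hi
  mid=-2.83093 |R|=1.07101 →lo
  mid=-2.63391 |R|=0.79474 →hi
  mid=-2.73242 |R|=0.92317 →hi
  mid=-2.78167 |R|=0.99455 →hi
  mid=-2.80630 |R|=1.03214 →lo
  mid=-2.79399 |R|=1.01319 →lo
  mid=-2.78783 |R|=1.00383 →lo
  ...
  [-2.78533,-2.78514] ⇒ x*=-2.7853
Stable set (-2.7853, 0).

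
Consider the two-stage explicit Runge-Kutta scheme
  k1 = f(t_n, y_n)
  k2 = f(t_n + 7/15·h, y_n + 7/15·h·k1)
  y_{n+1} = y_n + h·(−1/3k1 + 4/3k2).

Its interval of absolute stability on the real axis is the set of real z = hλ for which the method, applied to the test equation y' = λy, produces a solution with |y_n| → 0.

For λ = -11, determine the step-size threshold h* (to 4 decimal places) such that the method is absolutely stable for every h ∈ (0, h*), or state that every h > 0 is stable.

(-1.6071,0); λ=-11 ⇒ h* = (45/28)/11 = 0.1461.

With y'=λy (z=hλ):
  k1=λy_n ⇒ h·k1=z·y_n;  k2=λ(1+7/15z)y_n ⇒ h·k2=z(1+7/15z)y_n
  y_{n+1}/y_n = 1 − 1/3z + 4/3z(1+7/15z) = 1 + z + 28/45z²
  ⇒ R(z) = 1 + z + 28/45z².

Solve |R(x)|<1 on ℝ⁻.
x=-0.45: |R|=0.6760
R=1: x+28/45x²=0 ⇒ x=−45/28=-1.6071; min R=1−1/(4·28/45)=0.5982>−1
Confirm numerically:
  x=-1.527: |R|=0.92385 <1
  x=-1.109: |R|=0.65626 <1
  x=-0.694: |R|=0.60568 <1
  x=-0.666: |R|=0.60999 <1
  x=-2.041: |R|=1.55098 >1
  x=-2.031: |R|=1.53564 >1
  x=-1.789: |R|=1.20244 >1
So |R|<1 on (-1.6071, 0).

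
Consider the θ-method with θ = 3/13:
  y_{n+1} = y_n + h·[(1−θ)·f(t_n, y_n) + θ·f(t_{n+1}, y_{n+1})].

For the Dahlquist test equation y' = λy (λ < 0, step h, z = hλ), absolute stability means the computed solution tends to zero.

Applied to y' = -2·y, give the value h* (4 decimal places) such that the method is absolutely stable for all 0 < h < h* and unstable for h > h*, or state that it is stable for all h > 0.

(-3.7143,0); λ=-2 ⇒ h* = (26/7)/2 = 1.8571.

Set f=λy, z=hλ:
  y_{n+1} = y_n + z·[10/13·y_n + 3/13·y_{n+1}] ⇒ (1 − 3/13z)y_{n+1} = (1 + 10/13z)y_n
  R(z) = (1 + 10/13z)/(1 − 3/13z).

Find x<0 with |R(x)|<1.
x=-1.24: |R|=0.0359
R=−1: 1+10/13x = −1+3/13x ⇒ -7/13x=2 ⇒ x=2/(-7/13)=-3.7143
Confirm numerically:
  x=-3.503: |R|=0.93709 <1
  x=-1.990: |R|=0.36373 <1
  x=-1.593: |R|=0.16480 <1
  x=-4.227: |R|=1.13975 >1
  x=-4.087: |R|=1.10328 >1
Interval (-3.7143, 0).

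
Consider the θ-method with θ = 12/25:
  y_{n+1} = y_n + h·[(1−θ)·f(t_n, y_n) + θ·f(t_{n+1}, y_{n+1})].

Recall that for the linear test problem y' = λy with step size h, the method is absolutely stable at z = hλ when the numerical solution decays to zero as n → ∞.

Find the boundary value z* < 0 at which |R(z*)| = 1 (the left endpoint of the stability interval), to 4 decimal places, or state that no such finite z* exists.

On y'=λy, z=hλ:
  y_{n+1} = y_n + z·[13/25·y_n + 12/25·y_{n+1}] ⇒ (1 − 12/25z)y_{n+1} = (1 + 13/25z)y_n
  ⇒ R(z) = (1 + 13/25z)/(1 − 12/25z).

Need |R(x)|<1, x<0.
x=-0.94: |R|=0.3523
R=−1: 1+13/25x = −1+12/25x ⇒ -1/25x=2 ⇒ x=2/(-1/25)=-50.0000
Confirm numerically:
  x=-46.215: |R|=0.99347 <1
  x=-41.968: |R|=0.98481 <1
  x=-30.127: |R|=0.94859 <1
  x=-50.433: |R|=1.00069 >1
  x=-50.188: |R|=1.00030 >1
So |R|<1 on (-50.0000, 0).

left endpoint -50.0000.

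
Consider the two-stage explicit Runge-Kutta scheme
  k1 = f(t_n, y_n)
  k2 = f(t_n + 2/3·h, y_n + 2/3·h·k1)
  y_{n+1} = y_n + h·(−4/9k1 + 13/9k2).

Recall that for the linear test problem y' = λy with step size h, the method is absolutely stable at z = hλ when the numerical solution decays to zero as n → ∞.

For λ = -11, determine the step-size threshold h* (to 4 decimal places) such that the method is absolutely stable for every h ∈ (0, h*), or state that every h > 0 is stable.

On y'=λy, z=hλ:
  k1=λy_n ⇒ h·k1=z·y_n;  k2=λ(1+2/3z)y_n ⇒ h·k2=z(1+2/3z)y_n
  y_{n+1}/y_n = 1 − 4/9z + 13/9z(1+2/3z) = 1 + z + 26/27z²
  so R(z) = 1 + z + 26/27z².

Need |R(x)|<1, x<0.
x=-0.64: |R|=0.7544
R=1: x+26/27x²=0 ⇒ x=−27/26=-1.0385; min R=1−1/(4·26/27)=0.7404>−1
Confirm numerically:
  x=-0.811: |R|=0.82236 <1
  x=-0.722: |R|=0.77998 <1
  x=-0.668: |R|=0.76170 <1
  x=-1.363: |R|=1.42596 >1
  x=-1.109: |R|=1.07533 >1
  x=-1.060: |R|=1.02199 >1
Interval (-1.0385, 0).

(-1.0385,0); λ=-11 ⇒ h* = (27/26)/11 = 0.0944.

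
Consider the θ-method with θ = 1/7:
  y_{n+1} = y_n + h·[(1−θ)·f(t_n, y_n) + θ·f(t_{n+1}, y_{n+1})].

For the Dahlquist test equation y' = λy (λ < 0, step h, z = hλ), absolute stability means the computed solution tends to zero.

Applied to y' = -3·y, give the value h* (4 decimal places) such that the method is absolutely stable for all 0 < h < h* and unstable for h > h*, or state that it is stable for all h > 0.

With y'=λy (z=hλ):
  y_{n+1} = y_n + z·[6/7·y_n + 1/7·y_{n+1}] ⇒ (1 − 1/7z)y_{n+1} = (1 + 6/7z)y_n
  Hence R(z) = (1 + 6/7z)/(1 − 1/7z).

Find x<0 with |R(x)|<1.
x=-0.53: |R|=0.5073
R=−1: 1+6/7x = −1+1/7x ⇒ -5/7x=2 ⇒ x=2/(-5/7)=-2.8000
Confirm numerically:
  x=-2.027: |R|=0.57184 <1
  x=-1.939: |R|=0.51840 <1
  x=-1.722: |R|=0.38202 <1
  x=-3.189: |R|=1.19089 >1
  x=-2.903: |R|=1.05200 >1
Interval (-2.8000, 0).

(-2.8000,0); λ=-3 ⇒ h* = (14/5)/3 = 0.9333.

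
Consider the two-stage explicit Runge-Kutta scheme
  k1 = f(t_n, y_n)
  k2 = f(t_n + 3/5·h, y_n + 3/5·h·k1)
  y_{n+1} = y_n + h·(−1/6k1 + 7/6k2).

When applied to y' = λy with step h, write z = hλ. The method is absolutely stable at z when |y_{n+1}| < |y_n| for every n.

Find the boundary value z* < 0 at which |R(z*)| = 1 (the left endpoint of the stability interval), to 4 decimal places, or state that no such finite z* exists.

left endpoint -1.4286.

Set f=λy, z=hλ:
  k1=λy_n ⇒ h·k1=z·y_n;  k2=λ(1+3/5z)y_n ⇒ h·k2=z(1+3/5z)y_n
  y_{n+1}/y_n = 1 − 1/6z + 7/6z(1+3/5z) = 1 + z + 7/10z²
  ⇒ R(z) = 1 + z + 7/10z².

Find x<0 with |R(x)|<1.
x=-1.76: |R|=1.4083
R=1: x+7/10x²=0 ⇒ x=−10/7=-1.4286; min R=1−1/(4·7/10)=0.6429>−1
Confirm numerically:
  x=-1.373: |R|=0.94659 <1
  x=-1.157: |R|=0.78005 <1
  x=-0.626: |R|=0.64831 <1
  x=-1.889: |R|=1.60882 >1
  x=-1.719: |R|=1.34947 >1
Interval (-1.4286, 0).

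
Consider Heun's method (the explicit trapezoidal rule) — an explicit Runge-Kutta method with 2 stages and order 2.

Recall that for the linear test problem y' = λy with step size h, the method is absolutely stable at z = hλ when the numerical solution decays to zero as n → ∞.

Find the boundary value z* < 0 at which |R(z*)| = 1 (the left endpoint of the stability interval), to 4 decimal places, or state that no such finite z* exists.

On y'=λy, z=hλ:
  order 2, 2-stage ⇒ R(z)=1+z+z^2/2
  (e.g. R(-0.34)=0.71780, |R|=0.71780)

Find x<0 with |R(x)|<1.
x=-0.34: |R|=0.7178
|R(-1.44)|=0.5968 |R(-1.33)|=0.5544 |R(-0.99)|=0.5000
Bisect:
  x_lo=-2.5520 |R|=1.7043  x_hi=-0.0709 |R|=0.9316
  mid=-1.31145 |R|=0.54850 →hi
  mid=-1.93172 |R|=0.93405 →hi
  mid=-2.24185 |R|=1.27110 →lo
  mid=-2.08679 |R|=1.09055 →lo
  mid=-2.00925 |R|=1.00930 →lo
  mid=-1.97049 |R|=0.97092 →hi
  mid=-1.98987 |R|=0.98992 →hi
  mid=-1.99956 |R|=0.99956 →hi
  ...
  [-2.00002,-1.99986] ⇒ x*=-2.0000
Interval (-2.0000, 0).

z* = -2.0000.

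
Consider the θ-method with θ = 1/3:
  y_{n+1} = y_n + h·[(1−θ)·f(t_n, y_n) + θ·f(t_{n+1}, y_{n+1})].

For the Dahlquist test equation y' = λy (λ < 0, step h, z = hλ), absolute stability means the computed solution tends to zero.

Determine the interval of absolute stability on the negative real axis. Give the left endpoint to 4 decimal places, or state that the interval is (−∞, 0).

(-6.0000, 0).

With y'=λy (z=hλ):
  y_{n+1} = y_n + z·[2/3·y_n + 1/3·y_{n+1}] ⇒ (1 − 1/3z)y_{n+1} = (1 + 2/3z)y_n
  so R(z) = (1 + 2/3z)/(1 − 1/3z).

Find x<0 with |R(x)|<1.
x=-0.76: |R|=0.3936
R=−1: 1+2/3x = −1+1/3x ⇒ -1/3x=2 ⇒ x=2/(-1/3)=-6.0000
Confirm numerically:
  x=-5.974: |R|=0.99710 <1
  x=-5.266: |R|=0.91120 <1
  x=-4.834: |R|=0.85116 <1
  x=-4.557: |R|=0.80905 <1
  x=-6.553: |R|=1.05789 >1
  x=-6.175: |R|=1.01907 >1
So |R|<1 on (-6.0000, 0).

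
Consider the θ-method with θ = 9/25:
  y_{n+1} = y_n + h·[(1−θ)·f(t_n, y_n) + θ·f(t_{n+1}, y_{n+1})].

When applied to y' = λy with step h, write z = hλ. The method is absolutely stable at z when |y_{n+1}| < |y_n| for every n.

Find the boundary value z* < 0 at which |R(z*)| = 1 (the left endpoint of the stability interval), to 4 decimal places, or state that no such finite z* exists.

left endpoint -7.1429.

On y'=λy, z=hλ:
  y_{n+1} = y_n + z·[16/25·y_n + 9/25·y_{n+1}] ⇒ (1 − 9/25z)y_{n+1} = (1 + 16/25z)y_n
  R(z) = (1 + 16/25z)/(1 − 9/25z).

Solve |R(x)|<1 on ℝ⁻.
x=-1: |R|=0.2647
R=−1: 1+16/25x = −1+9/25x ⇒ -7/25x=2 ⇒ x=2/(-7/25)=-7.1429
Confirm numerically:
  x=-6.391: |R|=0.93622 <1
  x=-5.566: |R|=0.85301 <1
  x=-4.997: |R|=0.78533 <1
  x=-3.093: |R|=0.46346 <1
  x=-7.703: |R|=1.04157 >1
  x=-7.557: |R|=1.03117 >1
  x=-7.369: |R|=1.01733 >1
So |R|<1 on (-7.1429, 0).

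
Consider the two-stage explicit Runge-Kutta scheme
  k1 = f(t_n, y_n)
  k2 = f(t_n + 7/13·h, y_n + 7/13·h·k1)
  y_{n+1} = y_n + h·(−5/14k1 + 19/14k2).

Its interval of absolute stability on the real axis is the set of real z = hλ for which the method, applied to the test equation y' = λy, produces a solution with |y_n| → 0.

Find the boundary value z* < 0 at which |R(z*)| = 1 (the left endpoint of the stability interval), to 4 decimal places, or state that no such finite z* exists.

left endpoint -1.3684.

On y'=λy, z=hλ:
  k1=λy_n ⇒ h·k1=z·y_n;  k2=λ(1+7/13z)y_n ⇒ h·k2=z(1+7/13z)y_n
  y_{n+1}/y_n = 1 − 5/14z + 19/14z(1+7/13z) = 1 + z + 19/26z²
  Hence R(z) = 1 + z + 19/26z².

Find x<0 with |R(x)|<1.
x=-1.37: |R|=1.0016
R=1: x+19/26x²=0 ⇒ x=−26/19=-1.3684; min R=1−1/(4·19/26)=0.6579>−1
Confirm numerically:
  x=-1.065: |R|=0.76386 <1
  x=-1.015: |R|=0.73786 <1
  x=-0.600: |R|=0.66308 <1
  x=-1.747: |R|=1.48331 >1
  x=-1.721: |R|=1.44342 >1
  x=-1.584: |R|=1.24954 >1
So |R|<1 on (-1.3684, 0).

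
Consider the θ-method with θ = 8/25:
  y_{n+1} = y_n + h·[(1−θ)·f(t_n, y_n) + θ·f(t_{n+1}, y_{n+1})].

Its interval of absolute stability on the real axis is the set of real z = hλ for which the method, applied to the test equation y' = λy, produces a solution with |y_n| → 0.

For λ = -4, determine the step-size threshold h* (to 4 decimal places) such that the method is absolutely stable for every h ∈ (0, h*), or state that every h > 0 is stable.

With y'=λy (z=hλ):
  y_{n+1} = y_n + z·[17/25·y_n + 8/25·y_{n+1}] ⇒ (1 − 8/25z)y_{n+1} = (1 + 17/25z)y_n
  Hence R(z) = (1 + 17/25z)/(1 − 8/25z).

Need |R(x)|<1, x<0.
x=-0.93: |R|=0.2833
R=−1: 1+17/25x = −1+8/25x ⇒ -9/25x=2 ⇒ x=2/(-9/25)=-5.5556
Confirm numerically:
  x=-4.811: |R|=0.89445 <1
  x=-3.306: |R|=0.60648 <1
  x=-3.055: |R|=0.54480 <1
  x=-5.932: |R|=1.04676 >1
  x=-5.798: |R|=1.03057 >1
Interval (-5.5556, 0).

(-5.5556,0); λ=-4 ⇒ h* = (50/9)/4 = 1.3889.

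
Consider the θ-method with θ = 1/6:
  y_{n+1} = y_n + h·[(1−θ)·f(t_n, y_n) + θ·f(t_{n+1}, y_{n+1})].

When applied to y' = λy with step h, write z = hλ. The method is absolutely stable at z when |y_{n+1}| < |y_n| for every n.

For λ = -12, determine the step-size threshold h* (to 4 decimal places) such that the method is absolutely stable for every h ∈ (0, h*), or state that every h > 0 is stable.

(-3.0000,0); λ=-12 ⇒ h* = (3)/12 = 0.2500.

With y'=λy (z=hλ):
  y_{n+1} = y_n + z·[5/6·y_n + 1/6·y_{n+1}] ⇒ (1 − 1/6z)y_{n+1} = (1 + 5/6z)y_n
  R(z) = (1 + 5/6z)/(1 − 1/6z).

Need |R(x)|<1, x<0.
x=-0.67: |R|=0.3973
R=−1: 1+5/6x = −1+1/6x ⇒ -2/3x=2 ⇒ x=2/(-2/3)=-3.0000
Confirm numerically:
  x=-2.547: |R|=0.78800 <1
  x=-2.149: |R|=0.58228 <1
  x=-2.132: |R|=0.57304 <1
  x=-1.962: |R|=0.47852 <1
  x=-3.447: |R|=1.18927 >1
  x=-3.304: |R|=1.13070 >1
So |R|<1 on (-3.0000, 0).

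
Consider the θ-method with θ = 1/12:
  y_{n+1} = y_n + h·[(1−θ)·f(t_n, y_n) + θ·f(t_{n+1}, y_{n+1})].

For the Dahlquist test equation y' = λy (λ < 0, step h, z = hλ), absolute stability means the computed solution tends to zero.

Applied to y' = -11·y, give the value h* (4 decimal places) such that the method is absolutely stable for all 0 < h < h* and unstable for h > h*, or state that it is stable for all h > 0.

(-2.4000,0); λ=-11 ⇒ h* = (12/5)/11 = 0.2182.

Set f=λy, z=hλ:
  y_{n+1} = y_n + z·[11/12·y_n + 1/12·y_{n+1}] ⇒ (1 − 1/12z)y_{n+1} = (1 + 11/12z)y_n
  so R(z) = (1 + 11/12z)/(1 − 1/12z).

Boundary: |R(x)|=1, x<0.
x=-0.98: |R|=0.0940
R=−1: 1+11/12x = −1+1/12x ⇒ -5/6x=2 ⇒ x=2/(-5/6)=-2.4000
Confirm numerically:
  x=-1.816: |R|=0.57730 <1
  x=-1.520: |R|=0.34911 <1
  x=-0.967: |R|=0.10511 <1
  x=-2.973: |R|=1.38269 >1
  x=-2.758: |R|=1.24258 >1
Stable set (-2.4000, 0).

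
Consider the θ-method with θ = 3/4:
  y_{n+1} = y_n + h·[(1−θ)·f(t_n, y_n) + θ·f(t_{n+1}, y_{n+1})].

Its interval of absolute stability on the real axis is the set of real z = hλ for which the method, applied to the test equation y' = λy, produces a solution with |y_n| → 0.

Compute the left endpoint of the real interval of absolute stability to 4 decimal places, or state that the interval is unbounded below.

(−∞, 0) — no finite endpoint.

Set f=λy, z=hλ:
  y_{n+1} = y_n + z·[1/4·y_n + 3/4·y_{n+1}] ⇒ (1 − 3/4z)y_{n+1} = (1 + 1/4z)y_n
  ⇒ R(z) = (1 + 1/4z)/(1 − 3/4z).

Need |R(x)|<1, x<0.
x=-1.79: |R|=0.2359
x=-2: |R|=0.2000
x=-10: |R|=0.1765
x=-100: |R|=0.3158
θ=3/4≥1/2 ⇒ |1+1/4x|<|1−3/4x| ∀x<0 ⇒ unbounded interval.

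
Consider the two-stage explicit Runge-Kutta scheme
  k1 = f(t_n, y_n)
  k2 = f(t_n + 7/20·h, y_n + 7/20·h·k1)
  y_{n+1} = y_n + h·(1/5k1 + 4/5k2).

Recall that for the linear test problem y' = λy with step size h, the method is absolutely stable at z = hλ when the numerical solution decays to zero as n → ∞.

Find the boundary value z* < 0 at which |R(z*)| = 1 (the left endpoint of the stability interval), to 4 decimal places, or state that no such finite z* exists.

On y'=λy, z=hλ:
  k1=λy_n ⇒ h·k1=z·y_n;  k2=λ(1+7/20z)y_n ⇒ h·k2=z(1+7/20z)y_n
  y_{n+1}/y_n = 1 + 1/5z + 4/5z(1+7/20z) = 1 + z + 7/25z²
  so R(z) = 1 + z + 7/25z².

Solve |R(x)|<1 on ℝ⁻.
x=-0.31: |R|=0.7169
R=1: x+7/25x²=0 ⇒ x=−25/7=-3.5714; min R=1−1/(4·7/25)=0.1071>−1
Confirm numerically:
  x=-2.835: |R|=0.41542 <1
  x=-2.478: |R|=0.24134 <1
  x=-1.469: |R|=0.13523 <1
  x=-3.978: |R|=1.45286 >1
  x=-3.746: |R|=1.18310 >1
So |R|<1 on (-3.5714, 0).

z* = -3.5714.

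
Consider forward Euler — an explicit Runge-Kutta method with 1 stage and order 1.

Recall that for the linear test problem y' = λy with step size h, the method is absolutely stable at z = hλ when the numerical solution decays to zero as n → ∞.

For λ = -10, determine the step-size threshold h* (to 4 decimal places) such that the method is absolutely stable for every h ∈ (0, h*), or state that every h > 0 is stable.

Set f=λy, z=hλ:
  order 1, 1-stage ⇒ R(z)=1+z
  (e.g. R(-0.4)=0.60000, |R|=0.60000)

Need |R(x)|<1, x<0.
x=-0.4: |R|=0.6000
|R(-1.42)|=0.4200 |R(-0.73)|=0.2700 |R(-0.59)|=0.4100
Bisect:
  x_lo=-2.4398 |R|=1.4398  x_hi=-0.2306 |R|=0.7694
  mid=-1.33520 |R|=0.33520 →hi
  mid=-1.88748 |R|=0.88748 →hi
  mid=-2.16362 |R|=1.16362 →lo
  mid=-2.02555 |R|=1.02555 →lo
  mid=-1.95652 |R|=0.95652 →hi
  mid=-1.99104 |R|=0.99104 →hi
  mid=-2.00830 |R|=1.00830 →lo
  mid=-1.99967 |R|=0.99967 →hi
  mid=-2.00398 |R|=1.00398 →lo
  ...
  [-2.00007,-1.99994] ⇒ x*=-2.0000
Stable set (-2.0000, 0).

(-2.0000,0); λ=-10 ⇒ h* = 0.2000.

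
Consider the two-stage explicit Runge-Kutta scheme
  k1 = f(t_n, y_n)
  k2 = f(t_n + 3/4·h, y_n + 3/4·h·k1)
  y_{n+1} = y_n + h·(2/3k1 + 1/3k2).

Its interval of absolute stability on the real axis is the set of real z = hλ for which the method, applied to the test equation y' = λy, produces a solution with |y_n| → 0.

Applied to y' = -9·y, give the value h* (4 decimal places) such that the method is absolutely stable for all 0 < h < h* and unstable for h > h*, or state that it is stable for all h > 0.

On y'=λy, z=hλ:
  k1=λy_n ⇒ h·k1=z·y_n;  k2=λ(1+3/4z)y_n ⇒ h·k2=z(1+3/4z)y_n
  y_{n+1}/y_n = 1 + 2/3z + 1/3z(1+3/4z) = 1 + z + 1/4z²
  R(z) = 1 + z + 1/4z².

Boundary: |R(x)|=1, x<0.
x=-1.48: |R|=0.0676
R=1: x+1/4x²=0 ⇒ x=−4=-4.0000; min R=1−1/(4·1/4)=0.0000>−1
Confirm numerically:
  x=-2.909: |R|=0.20657 <1
  x=-2.704: |R|=0.12390 <1
  x=-1.686: |R|=0.02465 <1
  x=-4.570: |R|=1.65123 >1
  x=-4.561: |R|=1.63968 >1
Stable set (-4.0000, 0).

(-4.0000,0); λ=-9 ⇒ h* = (4)/9 = 0.4444.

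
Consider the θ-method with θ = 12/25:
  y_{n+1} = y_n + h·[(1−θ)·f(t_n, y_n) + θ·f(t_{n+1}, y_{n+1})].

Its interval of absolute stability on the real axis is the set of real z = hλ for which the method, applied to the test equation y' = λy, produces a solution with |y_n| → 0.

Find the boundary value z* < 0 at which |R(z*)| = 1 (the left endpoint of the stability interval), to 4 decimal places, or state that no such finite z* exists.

Set f=λy, z=hλ:
  y_{n+1} = y_n + z·[13/25·y_n + 12/25·y_{n+1}] ⇒ (1 − 12/25z)y_{n+1} = (1 + 13/25z)y_n
  ⇒ R(z) = (1 + 13/25z)/(1 − 12/25z).

Solve |R(x)|<1 on ℝ⁻.
x=-1.02: |R|=0.3153
R=−1: 1+13/25x = −1+12/25x ⇒ -1/25x=2 ⇒ x=2/(-1/25)=-50.0000
Confirm numerically:
  x=-48.260: |R|=0.99712 <1
  x=-45.892: |R|=0.99286 <1
  x=-44.997: |R|=0.99114 <1
  x=-28.265: |R|=0.94032 <1
  x=-50.305: |R|=1.00049 >1
  x=-50.253: |R|=1.00040 >1
  x=-50.186: |R|=1.00030 >1
So |R|<1 on (-50.0000, 0).

z* = -50.0000.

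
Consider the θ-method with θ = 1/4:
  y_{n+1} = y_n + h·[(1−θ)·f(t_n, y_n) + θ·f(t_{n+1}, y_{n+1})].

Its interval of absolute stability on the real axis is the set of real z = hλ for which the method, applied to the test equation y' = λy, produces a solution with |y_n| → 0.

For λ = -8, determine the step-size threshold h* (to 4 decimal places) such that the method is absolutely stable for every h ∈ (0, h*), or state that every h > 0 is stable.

Set f=λy, z=hλ:
  y_{n+1} = y_n + z·[3/4·y_n + 1/4·y_{n+1}] ⇒ (1 − 1/4z)y_{n+1} = (1 + 3/4z)y_n
  so R(z) = (1 + 3/4z)/(1 − 1/4z).

Find x<0 with |R(x)|<1.
x=-1.32: |R|=0.0075
R=−1: 1+3/4x = −1+1/4x ⇒ -1/2x=2 ⇒ x=2/(-1/2)=-4.0000
Confirm numerically:
  x=-2.794: |R|=0.64498 <1
  x=-2.066: |R|=0.36235 <1
  x=-1.949: |R|=0.31047 <1
  x=-4.256: |R|=1.06202 >1
  x=-4.238: |R|=1.05778 >1
So |R|<1 on (-4.0000, 0).

(-4.0000,0); λ=-8 ⇒ h* = (4)/8 = 0.5000.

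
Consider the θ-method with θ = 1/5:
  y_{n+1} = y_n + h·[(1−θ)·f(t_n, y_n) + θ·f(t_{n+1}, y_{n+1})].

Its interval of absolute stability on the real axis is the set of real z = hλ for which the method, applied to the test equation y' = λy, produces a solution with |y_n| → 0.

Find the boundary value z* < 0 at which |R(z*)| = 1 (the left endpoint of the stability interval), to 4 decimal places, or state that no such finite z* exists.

With y'=λy (z=hλ):
  y_{n+1} = y_n + z·[4/5·y_n + 1/5·y_{n+1}] ⇒ (1 − 1/5z)y_{n+1} = (1 + 4/5z)y_n
  Hence R(z) = (1 + 4/5z)/(1 − 1/5z).

Need |R(x)|<1, x<0.
x=-1.42: |R|=0.1059
R=−1: 1+4/5x = −1+1/5x ⇒ -3/5x=2 ⇒ x=2/(-3/5)=-3.3333
Confirm numerically:
  x=-3.144: |R|=0.93026 <1
  x=-2.217: |R|=0.53596 <1
  x=-1.916: |R|=0.38519 <1
  x=-1.397: |R|=0.09192 <1
  x=-3.539: |R|=1.07226 >1
  x=-3.379: |R|=1.01635 >1
Stable set (-3.3333, 0).

left endpoint -3.3333.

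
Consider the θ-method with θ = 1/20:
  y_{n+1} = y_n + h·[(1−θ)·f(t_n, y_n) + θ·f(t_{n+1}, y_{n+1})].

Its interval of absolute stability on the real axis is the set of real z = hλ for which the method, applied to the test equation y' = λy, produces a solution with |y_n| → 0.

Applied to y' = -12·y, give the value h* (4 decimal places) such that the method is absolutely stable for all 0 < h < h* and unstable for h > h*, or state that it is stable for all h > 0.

On y'=λy, z=hλ:
  y_{n+1} = y_n + z·[19/20·y_n + 1/20·y_{n+1}] ⇒ (1 − 1/20z)y_{n+1} = (1 + 19/20z)y_n
  R(z) = (1 + 19/20z)/(1 − 1/20z).

Find x<0 with |R(x)|<1.
x=-1.44: |R|=0.3433
R=−1: 1+19/20x = −1+1/20x ⇒ -9/10x=2 ⇒ x=2/(-9/10)=-2.2222
Confirm numerically:
  x=-1.805: |R|=0.65558 <1
  x=-1.365: |R|=0.27779 <1
  x=-1.002: |R|=0.04581 <1
  x=-0.988: |R|=0.05851 <1
  x=-2.638: |R|=1.33059 >1
  x=-2.258: |R|=1.02893 >1
So |R|<1 on (-2.2222, 0).

(-2.2222,0); λ=-12 ⇒ h* = (20/9)/12 = 0.1852.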